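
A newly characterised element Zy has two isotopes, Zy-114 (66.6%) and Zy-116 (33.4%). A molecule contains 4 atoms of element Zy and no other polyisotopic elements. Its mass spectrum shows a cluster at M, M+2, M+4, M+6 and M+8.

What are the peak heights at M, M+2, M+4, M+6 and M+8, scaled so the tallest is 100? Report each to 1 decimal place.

Expanding (0.666 + 0.334)^4:
P(M) = 0.666^4 = 0.196742
P(M+2) = 4 × 0.666^3 × 0.334^1 = 0.394665
P(M+4) = 6 × 0.666^2 × 0.334^2 = 0.296888
P(M+6) = 4 × 0.666^1 × 0.334^3 = 0.099260
P(M+8) = 0.334^4 = 0.012445
The M+2 peak is largest (0.394665); scaling to 100 gives 49.9 : 100.0 : 75.2 : 25.2 : 3.2.

49.9 : 100.0 : 75.2 : 25.2 : 3.2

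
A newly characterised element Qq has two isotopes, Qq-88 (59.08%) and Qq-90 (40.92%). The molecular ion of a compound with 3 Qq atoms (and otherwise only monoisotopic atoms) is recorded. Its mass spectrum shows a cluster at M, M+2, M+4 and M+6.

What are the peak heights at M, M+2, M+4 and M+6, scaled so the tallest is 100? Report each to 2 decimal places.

Expanding (0.5908 + 0.4092)^3:
P(M) = 0.5908^3 = 0.206216
P(M+2) = 3 × 0.5908^2 × 0.4092^1 = 0.428487
P(M+4) = 3 × 0.5908^1 × 0.4092^2 = 0.296779
P(M+6) = 0.4092^3 = 0.068518
The M+2 peak is largest (0.428487); scaling to 100 gives 48.13 : 100.00 : 69.26 : 15.99.

48.13 : 100.00 : 69.26 : 15.99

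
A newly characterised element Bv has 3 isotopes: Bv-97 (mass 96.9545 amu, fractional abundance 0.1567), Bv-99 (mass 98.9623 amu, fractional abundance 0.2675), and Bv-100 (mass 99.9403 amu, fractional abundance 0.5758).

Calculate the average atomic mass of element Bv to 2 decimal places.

99.21 amu

Ar = Σ fᵢ·mᵢ = 0.1567 × 96.9545 + 0.2675 × 98.9623 + 0.5758 × 99.9403
= 15.19277 + 26.47242 + 57.54562 = 99.21081 amu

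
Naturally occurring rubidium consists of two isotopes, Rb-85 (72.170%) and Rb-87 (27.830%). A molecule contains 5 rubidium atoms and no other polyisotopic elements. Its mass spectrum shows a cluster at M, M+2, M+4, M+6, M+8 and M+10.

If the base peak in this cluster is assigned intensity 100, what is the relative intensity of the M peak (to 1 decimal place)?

(0.72170 + 0.27830)^5 gives M 0.1958, M+2 0.3775, M+4 0.2911, M+6 0.1123, M+8 0.0216, M+10 0.0017; the largest is M+2.
P(M+2) = C(5,1) × 0.72170^4 × 0.27830^1 = 5 × 0.27128565 × 0.2783 = 0.377494 (base)
P(M) = C(5,0) × 0.72170^5 × 0.27830^0 = 1 × 0.19578685 × 1.0000 = 0.195787
Relative intensity = 0.195787 / 0.377494 × 100 = 51.9

51.9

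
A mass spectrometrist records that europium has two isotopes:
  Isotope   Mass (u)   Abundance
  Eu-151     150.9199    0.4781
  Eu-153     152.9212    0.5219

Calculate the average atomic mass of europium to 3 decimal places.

151.964 u

Ar = Σ fᵢ·mᵢ = 0.4781 × 150.9199 + 0.5219 × 152.9212
= 72.15480 + 79.80957 = 151.96437 u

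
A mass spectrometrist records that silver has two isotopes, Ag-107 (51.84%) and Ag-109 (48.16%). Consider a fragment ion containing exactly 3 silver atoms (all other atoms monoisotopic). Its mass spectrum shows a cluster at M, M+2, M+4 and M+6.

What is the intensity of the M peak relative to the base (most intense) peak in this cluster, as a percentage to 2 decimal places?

Binomial terms of (0.5184 + 0.4816)^3: M 0.1393, M+2 0.3883, M+4 0.3607, M+6 0.1117 → M+2 is the base peak.
P(M+2) = C(3,1) × 0.5184^2 × 0.4816^1 = 3 × 0.26873856 × 0.4816 = 0.388273 (base)
P(M) = C(3,0) × 0.5184^3 × 0.4816^0 = 1 × 0.13931407 × 1.0000 = 0.139314
Relative intensity = 0.139314 / 0.388273 × 100 = 35.88

35.88%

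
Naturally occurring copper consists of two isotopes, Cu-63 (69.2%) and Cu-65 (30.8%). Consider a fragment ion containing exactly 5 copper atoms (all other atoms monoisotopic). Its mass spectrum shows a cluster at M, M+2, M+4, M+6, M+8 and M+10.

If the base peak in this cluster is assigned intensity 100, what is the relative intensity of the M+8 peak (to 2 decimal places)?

8.82

Term probabilities: M 0.1587, M+2 0.3531, M+4 0.3144, M+6 0.1399, M+8 0.0311, M+10 0.0028. Base peak = M+2.
P(M+2) = C(5,1) × 0.692^4 × 0.308^1 = 5 × 0.22931073 × 0.3080 = 0.353139 (base)
P(M+8) = C(5,4) × 0.692^1 × 0.308^4 = 5 × 0.6920 × 0.00899918 = 0.031137
Relative intensity = 0.031137 / 0.353139 × 100 = 8.82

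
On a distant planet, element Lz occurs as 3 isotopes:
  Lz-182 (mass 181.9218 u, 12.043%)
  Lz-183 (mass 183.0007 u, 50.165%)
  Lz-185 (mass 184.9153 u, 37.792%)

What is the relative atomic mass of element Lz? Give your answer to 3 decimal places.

183.594 u

Weight each isotope mass by its fractional abundance: 0.12043 × 181.9218 + 0.50165 × 183.0007 + 0.37792 × 184.9153
= 21.90884 + 91.80230 + 69.88319 = 183.59433 u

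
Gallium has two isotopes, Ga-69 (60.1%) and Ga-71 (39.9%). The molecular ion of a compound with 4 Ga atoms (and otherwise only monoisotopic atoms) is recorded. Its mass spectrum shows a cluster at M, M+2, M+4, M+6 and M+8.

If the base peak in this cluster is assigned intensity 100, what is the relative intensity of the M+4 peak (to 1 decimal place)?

99.6

Term probabilities: M 0.1305, M+2 0.3465, M+4 0.3450, M+6 0.1527, M+8 0.0253. Base peak = M+2.
P(M+2) = C(4,1) × 0.601^3 × 0.399^1 = 4 × 0.2170818 × 0.3990 = 0.346463 (base)
P(M+4) = C(4,2) × 0.601^2 × 0.399^2 = 6 × 0.361201 × 0.159201 = 0.345021
Relative intensity = 0.345021 / 0.346463 × 100 = 99.6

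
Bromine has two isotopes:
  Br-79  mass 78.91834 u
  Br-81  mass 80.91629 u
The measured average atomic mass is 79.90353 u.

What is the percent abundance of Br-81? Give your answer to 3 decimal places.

Let x be the fractional abundance of Br-79; then Br-81 has abundance 1 − x.
78.91834·x + 80.91629·(1 − x) = 79.90353
(78.91834 − 80.91629)·x = 79.90353 − 80.91629
x = -1.01276 / -1.99795 = 0.50690 → 50.690% Br-79, 49.310% Br-81.

49.310%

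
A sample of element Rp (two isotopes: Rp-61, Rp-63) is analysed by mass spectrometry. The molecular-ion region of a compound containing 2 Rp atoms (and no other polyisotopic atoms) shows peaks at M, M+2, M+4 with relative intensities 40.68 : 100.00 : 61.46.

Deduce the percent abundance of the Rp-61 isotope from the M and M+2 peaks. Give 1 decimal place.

44.9%

Write p for the Rp-61 fraction. I(M+2)/I(M) = [C(2,1)·p^1·(1−p)] / p^2 = 2·(1−p)/p = 100.00/40.68 = 2.4582
(1−p)/p = 2.4582/2 = 1.2291  ⇒  p = 1/(1 + 1.2291) = 0.4486
Rp-61: 44.9%, Rp-63: 55.1%.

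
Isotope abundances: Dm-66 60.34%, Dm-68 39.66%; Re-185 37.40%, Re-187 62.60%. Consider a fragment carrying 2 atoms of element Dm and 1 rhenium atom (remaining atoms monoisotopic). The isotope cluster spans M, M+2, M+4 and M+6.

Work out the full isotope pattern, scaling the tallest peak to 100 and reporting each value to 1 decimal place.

33.5 : 100.0 : 88.1 : 24.2

Element Dm pattern (n=2): 0.36409156 : 0.47861688 : 0.15729156
Rhenium pattern (n=1): 0.3740 : 0.6260
Convolve the two distributions (both contribute in 2-u steps):
  M: 0.36409156×0.3740 = 0.136170
  M+2: 0.36409156×0.6260 + 0.47861688×0.3740 = 0.406924
  M+4: 0.47861688×0.6260 + 0.15729156×0.3740 = 0.358441
  M+6: 0.15729156×0.6260 = 0.098465
Scale to base peak (0.406924) = 100: 33.5 : 100.0 : 88.1 : 24.2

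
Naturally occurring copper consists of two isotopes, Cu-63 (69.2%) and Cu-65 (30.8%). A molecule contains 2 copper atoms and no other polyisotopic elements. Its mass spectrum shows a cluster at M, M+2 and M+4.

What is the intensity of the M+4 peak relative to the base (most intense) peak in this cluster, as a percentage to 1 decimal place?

(0.692 + 0.308)^2 gives M 0.4789, M+2 0.4263, M+4 0.0949; the largest is M.
P(M) = C(2,0) × 0.692^2 × 0.308^0 = 1 × 0.478864 × 1.0000 = 0.478864 (base)
P(M+4) = C(2,2) × 0.692^0 × 0.308^2 = 1 × 1.0000 × 0.094864 = 0.094864
Relative intensity = 0.094864 / 0.478864 × 100 = 19.8

19.8%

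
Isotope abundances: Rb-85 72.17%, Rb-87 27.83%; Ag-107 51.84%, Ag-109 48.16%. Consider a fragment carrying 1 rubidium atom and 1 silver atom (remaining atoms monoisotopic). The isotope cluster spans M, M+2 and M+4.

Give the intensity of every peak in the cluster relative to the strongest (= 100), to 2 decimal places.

Rubidium pattern (n=1): 0.7217 : 0.2783
Silver pattern (n=1): 0.5184 : 0.4816
Convolve the two distributions (both contribute in 2-u steps):
  M: 0.7217×0.5184 = 0.374129
  M+2: 0.7217×0.4816 + 0.2783×0.5184 = 0.491841
  M+4: 0.2783×0.4816 = 0.134029
Scale to base peak (0.491841) = 100: 76.07 : 100.00 : 27.25

76.07 : 100.00 : 27.25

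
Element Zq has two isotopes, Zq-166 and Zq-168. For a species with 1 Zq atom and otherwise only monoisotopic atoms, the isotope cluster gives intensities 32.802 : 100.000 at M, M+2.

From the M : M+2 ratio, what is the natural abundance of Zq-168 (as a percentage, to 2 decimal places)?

If p is the fraction of Zq that is Zq-166, then I(M+2)/I(M) = [C(1,1)·p^0·(1−p)] / p^1 = 1·(1−p)/p = 100.000/32.802 = 3.0486
(1−p)/p = 3.0486/1 = 3.0486  ⇒  p = 1/(1 + 3.0486) = 0.2470
Zq-166: 24.70%, Zq-168: 75.30%.

75.30%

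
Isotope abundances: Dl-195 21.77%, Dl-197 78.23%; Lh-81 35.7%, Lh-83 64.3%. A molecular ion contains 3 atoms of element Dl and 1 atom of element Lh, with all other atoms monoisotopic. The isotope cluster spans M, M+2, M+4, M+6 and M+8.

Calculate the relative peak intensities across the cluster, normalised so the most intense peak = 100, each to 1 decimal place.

0.9 : 10.8 : 50.1 : 100.0 : 71.9

Element Dl pattern (n=3): 0.01031752 : 0.11122731 : 0.39969282 : 0.47876235
Element Lh pattern (n=1): 0.3570 : 0.6430
Convolve the two distributions (both contribute in 2-u steps):
  M: 0.01031752×0.3570 = 0.003683
  M+2: 0.01031752×0.6430 + 0.11122731×0.3570 = 0.046342
  M+4: 0.11122731×0.6430 + 0.39969282×0.3570 = 0.214209
  M+6: 0.39969282×0.6430 + 0.47876235×0.3570 = 0.427921
  M+8: 0.47876235×0.6430 = 0.307844
Scale to base peak (0.427921) = 100: 0.9 : 10.8 : 50.1 : 100.0 : 71.9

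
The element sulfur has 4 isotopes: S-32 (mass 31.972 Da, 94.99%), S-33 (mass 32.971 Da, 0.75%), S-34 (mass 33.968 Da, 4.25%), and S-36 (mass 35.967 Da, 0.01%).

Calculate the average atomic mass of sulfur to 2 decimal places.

Average mass = Σ (abundance × isotope mass) = 0.9499 × 31.972 + 0.0075 × 32.971 + 0.0425 × 33.968 + 0.0001 × 35.967
= 30.3702 + 0.2473 + 1.4436 + 0.0036 = 32.0647 Da

32.06 Da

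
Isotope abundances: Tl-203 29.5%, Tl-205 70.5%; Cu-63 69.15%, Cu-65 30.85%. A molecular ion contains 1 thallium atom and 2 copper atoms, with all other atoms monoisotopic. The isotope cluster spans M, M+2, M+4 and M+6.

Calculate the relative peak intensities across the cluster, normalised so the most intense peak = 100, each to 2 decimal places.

Thallium pattern (n=1): 0.2950 : 0.7050
Copper pattern (n=2): 0.47817225 : 0.4266555 : 0.09517225
Convolve the two distributions (both contribute in 2-u steps):
  M: 0.2950×0.47817225 = 0.141061
  M+2: 0.2950×0.4266555 + 0.7050×0.47817225 = 0.462975
  M+4: 0.2950×0.09517225 + 0.7050×0.4266555 = 0.328868
  M+6: 0.7050×0.09517225 = 0.067096
Scale to base peak (0.462975) = 100: 30.47 : 100.00 : 71.03 : 14.49

30.47 : 100.00 : 71.03 : 14.49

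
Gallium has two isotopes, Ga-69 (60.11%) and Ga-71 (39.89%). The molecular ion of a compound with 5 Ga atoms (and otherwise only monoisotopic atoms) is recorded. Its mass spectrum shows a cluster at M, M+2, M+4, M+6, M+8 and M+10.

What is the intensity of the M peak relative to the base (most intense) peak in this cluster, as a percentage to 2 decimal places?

(0.6011 + 0.3989)^5 gives M 0.0785, M+2 0.2604, M+4 0.3456, M+6 0.2293, M+8 0.0761, M+10 0.0101; the largest is M+4.
P(M+4) = C(5,2) × 0.6011^3 × 0.3989^2 = 10 × 0.21719018 × 0.15912121 = 0.345596 (base)
P(M) = C(5,0) × 0.6011^5 × 0.3989^0 = 1 × 0.07847542 × 1.0000 = 0.078475
Relative intensity = 0.078475 / 0.345596 × 100 = 22.71

22.71%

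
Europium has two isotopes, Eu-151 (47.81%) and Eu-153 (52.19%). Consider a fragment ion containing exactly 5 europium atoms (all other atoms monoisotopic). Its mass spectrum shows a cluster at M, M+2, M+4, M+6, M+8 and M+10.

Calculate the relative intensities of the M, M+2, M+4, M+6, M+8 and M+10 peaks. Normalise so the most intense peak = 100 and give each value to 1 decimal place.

7.7 : 42.0 : 91.6 : 100.0 : 54.6 : 11.9

Each Eu atom is independently Eu-151 (p = 0.4781) or Eu-153 (q = 0.5219); the cluster is the binomial expansion (p + q)^5.
P(M) = 0.4781^5 = 0.024980
P(M+2) = 5 × 0.4781^4 × 0.5219^1 = 0.136343
P(M+4) = 10 × 0.4781^3 × 0.5219^2 = 0.297667
P(M+6) = 10 × 0.4781^2 × 0.5219^3 = 0.324937
P(M+8) = 5 × 0.4781^1 × 0.5219^4 = 0.177353
P(M+10) = 0.5219^5 = 0.038720
The M+6 peak is largest (0.324937); scaling to 100 gives 7.7 : 42.0 : 91.6 : 100.0 : 54.6 : 11.9.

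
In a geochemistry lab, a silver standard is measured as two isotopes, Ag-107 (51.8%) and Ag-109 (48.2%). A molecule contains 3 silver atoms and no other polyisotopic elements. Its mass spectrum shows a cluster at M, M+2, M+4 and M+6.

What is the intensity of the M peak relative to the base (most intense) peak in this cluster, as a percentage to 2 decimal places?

(0.518 + 0.482)^3 gives M 0.1390, M+2 0.3880, M+4 0.3610, M+6 0.1120; the largest is M+2.
P(M+2) = C(3,1) × 0.518^2 × 0.482^1 = 3 × 0.268324 × 0.4820 = 0.387997 (base)
P(M) = C(3,0) × 0.518^3 × 0.482^0 = 1 × 0.13899183 × 1.0000 = 0.138992
Relative intensity = 0.138992 / 0.387997 × 100 = 35.82

35.82%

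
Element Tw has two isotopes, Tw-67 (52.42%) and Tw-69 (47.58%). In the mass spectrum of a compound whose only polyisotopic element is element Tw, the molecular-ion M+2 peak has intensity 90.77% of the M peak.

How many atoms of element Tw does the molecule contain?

With n Tw atoms, P(M+2)/P(M) = C(n,1)·p^(n−1)q / p^n = n·q/p = n · 0.4758/0.5242.
n = 0.9077 × 0.5242/0.4758 = 1.00 ≈ 1

1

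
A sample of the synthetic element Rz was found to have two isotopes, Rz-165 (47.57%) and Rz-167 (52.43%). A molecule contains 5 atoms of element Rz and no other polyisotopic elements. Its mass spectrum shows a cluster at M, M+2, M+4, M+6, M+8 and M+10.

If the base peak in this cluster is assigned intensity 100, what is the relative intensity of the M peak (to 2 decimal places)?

Binomial terms of (0.4757 + 0.5243)^5: M 0.0244, M+2 0.1342, M+4 0.2959, M+6 0.3261, M+8 0.1797, M+10 0.0396 → M+6 is the base peak.
P(M+6) = C(5,3) × 0.4757^2 × 0.5243^3 = 10 × 0.22629049 × 0.14412508 = 0.326141 (base)
P(M) = C(5,0) × 0.4757^5 × 0.5243^0 = 1 × 0.02435935 × 1.0000 = 0.024359
Relative intensity = 0.024359 / 0.326141 × 100 = 7.47

7.47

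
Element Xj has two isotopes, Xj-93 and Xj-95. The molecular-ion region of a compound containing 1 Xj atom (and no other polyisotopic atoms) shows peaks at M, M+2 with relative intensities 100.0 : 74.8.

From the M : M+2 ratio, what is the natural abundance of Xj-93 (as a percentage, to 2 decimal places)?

If p is the fraction of Xj that is Xj-93, then I(M+2)/I(M) = [C(1,1)·p^0·(1−p)] / p^1 = 1·(1−p)/p = 74.8/100.0 = 0.7480
(1−p)/p = 0.7480/1 = 0.7480  ⇒  p = 1/(1 + 0.7480) = 0.5721
Xj-93: 57.21%, Xj-95: 42.79%.

57.21%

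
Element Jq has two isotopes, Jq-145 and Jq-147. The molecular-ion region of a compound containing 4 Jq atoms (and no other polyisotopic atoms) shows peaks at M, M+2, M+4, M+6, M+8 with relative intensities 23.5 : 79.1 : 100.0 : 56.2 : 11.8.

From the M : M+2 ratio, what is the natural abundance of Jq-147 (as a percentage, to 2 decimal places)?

45.70%

If p is the fraction of Jq that is Jq-145, then I(M+2)/I(M) = [C(4,1)·p^3·(1−p)] / p^4 = 4·(1−p)/p = 79.1/23.5 = 3.3660
(1−p)/p = 3.3660/4 = 0.8415  ⇒  p = 1/(1 + 0.8415) = 0.5430
Jq-145: 54.30%, Jq-147: 45.70%.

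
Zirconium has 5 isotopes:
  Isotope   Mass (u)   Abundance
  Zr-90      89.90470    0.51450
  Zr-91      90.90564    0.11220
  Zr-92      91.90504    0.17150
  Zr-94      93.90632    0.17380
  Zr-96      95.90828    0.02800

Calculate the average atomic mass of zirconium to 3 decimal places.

Ar = Σ fᵢ·mᵢ = 0.51450 × 89.90470 + 0.11220 × 90.90564 + 0.17150 × 91.90504 + 0.17380 × 93.90632 + 0.02800 × 95.90828
= 46.255968 + 10.199613 + 15.761714 + 16.320918 + 2.685432 = 91.223645 u

91.224 u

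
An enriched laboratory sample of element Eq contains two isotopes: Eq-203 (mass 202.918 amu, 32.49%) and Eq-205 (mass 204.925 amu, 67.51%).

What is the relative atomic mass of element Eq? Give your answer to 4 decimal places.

204.2729 amu

Average mass = Σ (abundance × isotope mass) = 0.3249 × 202.918 + 0.6751 × 204.925
= 65.92806 + 138.34487 = 204.27293 amu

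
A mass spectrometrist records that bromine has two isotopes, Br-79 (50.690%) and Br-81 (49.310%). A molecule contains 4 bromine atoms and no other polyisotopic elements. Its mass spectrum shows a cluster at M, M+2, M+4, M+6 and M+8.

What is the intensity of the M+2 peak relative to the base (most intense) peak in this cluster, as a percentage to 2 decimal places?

68.53%

Binomial terms of (0.50690 + 0.49310)^4: M 0.0660, M+2 0.2569, M+4 0.3749, M+6 0.2431, M+8 0.0591 → M+4 is the base peak.
P(M+4) = C(4,2) × 0.50690^2 × 0.49310^2 = 6 × 0.25694761 × 0.24314761 = 0.374857 (base)
P(M+2) = C(4,1) × 0.50690^3 × 0.49310^1 = 4 × 0.13024674 × 0.4931 = 0.256899
Relative intensity = 0.256899 / 0.374857 × 100 = 68.53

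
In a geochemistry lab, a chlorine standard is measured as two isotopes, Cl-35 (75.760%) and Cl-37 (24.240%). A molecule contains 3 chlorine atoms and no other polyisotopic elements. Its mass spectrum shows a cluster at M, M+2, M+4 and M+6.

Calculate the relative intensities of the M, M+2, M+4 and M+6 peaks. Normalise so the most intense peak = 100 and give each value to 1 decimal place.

100.0 : 96.0 : 30.7 : 3.3

Each Cl atom is independently Cl-35 (p = 0.75760) or Cl-37 (q = 0.24240); the cluster is the binomial expansion (p + q)^3.
P(M) = 0.75760^3 = 0.434830
P(M+2) = 3 × 0.75760^2 × 0.24240^1 = 0.417382
P(M+4) = 3 × 0.75760^1 × 0.24240^2 = 0.133545
P(M+6) = 0.24240^3 = 0.014243
The M peak is largest (0.434830); scaling to 100 gives 100.0 : 96.0 : 30.7 : 3.3.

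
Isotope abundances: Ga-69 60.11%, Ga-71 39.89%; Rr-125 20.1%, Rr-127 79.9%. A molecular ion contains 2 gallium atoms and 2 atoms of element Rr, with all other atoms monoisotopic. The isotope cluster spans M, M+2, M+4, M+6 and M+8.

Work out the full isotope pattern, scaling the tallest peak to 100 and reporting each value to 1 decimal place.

Gallium pattern (n=2): 0.36132121 : 0.47955758 : 0.15912121
Element Rr pattern (n=2): 0.040401 : 0.321198 : 0.638401
Convolve the two distributions (both contribute in 2-u steps):
  M: 0.36132121×0.040401 = 0.014598
  M+2: 0.36132121×0.321198 + 0.47955758×0.040401 = 0.135430
  M+4: 0.36132121×0.638401 + 0.47955758×0.321198 + 0.15912121×0.040401 = 0.391129
  M+6: 0.47955758×0.638401 + 0.15912121×0.321198 = 0.357259
  M+8: 0.15912121×0.638401 = 0.101583
Scale to base peak (0.391129) = 100: 3.7 : 34.6 : 100.0 : 91.3 : 26.0

3.7 : 34.6 : 100.0 : 91.3 : 26.0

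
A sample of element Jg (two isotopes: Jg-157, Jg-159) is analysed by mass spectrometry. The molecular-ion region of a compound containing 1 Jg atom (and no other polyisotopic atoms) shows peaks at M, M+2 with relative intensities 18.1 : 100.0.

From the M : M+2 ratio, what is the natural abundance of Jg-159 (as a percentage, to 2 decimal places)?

If p is the fraction of Jg that is Jg-157, then I(M+2)/I(M) = [C(1,1)·p^0·(1−p)] / p^1 = 1·(1−p)/p = 100.0/18.1 = 5.5249
(1−p)/p = 5.5249/1 = 5.5249  ⇒  p = 1/(1 + 5.5249) = 0.1533
Jg-157: 15.33%, Jg-159: 84.67%.

84.67%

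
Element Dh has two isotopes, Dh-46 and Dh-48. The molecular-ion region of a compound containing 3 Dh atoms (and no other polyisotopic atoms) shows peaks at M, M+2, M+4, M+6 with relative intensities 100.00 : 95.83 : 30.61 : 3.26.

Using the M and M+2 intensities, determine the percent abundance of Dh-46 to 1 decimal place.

75.8%

Let p = fractional abundance of Dh-46. I(M+2)/I(M) = [C(3,1)·p^2·(1−p)] / p^3 = 3·(1−p)/p = 95.83/100.00 = 0.9583
(1−p)/p = 0.9583/3 = 0.3194  ⇒  p = 1/(1 + 0.3194) = 0.7579
Dh-46: 75.8%, Dh-48: 24.2%.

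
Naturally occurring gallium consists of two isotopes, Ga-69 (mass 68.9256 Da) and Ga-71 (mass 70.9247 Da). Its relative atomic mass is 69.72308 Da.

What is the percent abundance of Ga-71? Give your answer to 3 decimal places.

39.892%

Writing the weighted mean with unknown fraction x of Ga-69:
68.9256·x + 70.9247·(1 − x) = 69.72308
(68.9256 − 70.9247)·x = 69.72308 − 70.9247
x = -1.20162 / -1.9991 = 0.60108 → 60.108% Ga-69, 39.892% Ga-71.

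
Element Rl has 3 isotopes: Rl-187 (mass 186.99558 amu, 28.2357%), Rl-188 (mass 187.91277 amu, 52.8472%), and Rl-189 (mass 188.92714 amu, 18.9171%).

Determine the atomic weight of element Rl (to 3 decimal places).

Average mass = Σ (abundance × isotope mass) = 0.282357 × 186.99558 + 0.528472 × 187.91277 + 0.189171 × 188.92714
= 52.799511 + 99.306637 + 35.739536 = 187.845684 amu

187.846 amu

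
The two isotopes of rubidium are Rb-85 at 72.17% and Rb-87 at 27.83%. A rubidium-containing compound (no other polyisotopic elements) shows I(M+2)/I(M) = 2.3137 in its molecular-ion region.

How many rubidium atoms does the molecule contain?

6

For n independent Rb atoms, I(M+2)/I(M) = n · (abundance Rb-87) / (abundance Rb-85) = n · 0.2783/0.7217.
n = 2.3137 × 0.7217/0.2783 = 6.00 ≈ 6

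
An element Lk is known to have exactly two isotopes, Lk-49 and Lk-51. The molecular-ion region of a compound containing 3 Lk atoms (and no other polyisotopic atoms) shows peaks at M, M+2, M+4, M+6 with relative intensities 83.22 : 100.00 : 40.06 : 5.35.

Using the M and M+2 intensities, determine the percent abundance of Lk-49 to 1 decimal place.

71.4%

Write p for the Lk-49 fraction. I(M+2)/I(M) = [C(3,1)·p^2·(1−p)] / p^3 = 3·(1−p)/p = 100.00/83.22 = 1.2016
(1−p)/p = 1.2016/3 = 0.4005  ⇒  p = 1/(1 + 0.4005) = 0.7140
Lk-49: 71.4%, Lk-51: 28.6%.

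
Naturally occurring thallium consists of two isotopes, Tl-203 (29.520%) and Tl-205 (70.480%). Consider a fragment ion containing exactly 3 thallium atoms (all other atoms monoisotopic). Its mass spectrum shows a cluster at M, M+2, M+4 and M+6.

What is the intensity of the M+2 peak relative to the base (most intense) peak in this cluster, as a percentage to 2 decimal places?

41.88%

Binomial terms of (0.29520 + 0.70480)^3: M 0.0257, M+2 0.1843, M+4 0.4399, M+6 0.3501 → M+4 is the base peak.
P(M+4) = C(3,2) × 0.29520^1 × 0.70480^2 = 3 × 0.2952 × 0.49674304 = 0.439916 (base)
P(M+2) = C(3,1) × 0.29520^2 × 0.70480^1 = 3 × 0.08714304 × 0.7048 = 0.184255
Relative intensity = 0.184255 / 0.439916 × 100 = 41.88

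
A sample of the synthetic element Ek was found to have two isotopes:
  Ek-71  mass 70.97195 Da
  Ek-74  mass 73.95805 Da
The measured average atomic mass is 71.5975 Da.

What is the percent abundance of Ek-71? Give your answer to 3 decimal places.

79.051%

With x = fraction of Ek-71 (so Ek-74 is 1 − x):
70.97195·x + 73.95805·(1 − x) = 71.5975
(70.97195 − 73.95805)·x = 71.5975 − 73.95805
x = -2.36055 / -2.98610 = 0.79051 → 79.051% Ek-71, 20.949% Ek-74.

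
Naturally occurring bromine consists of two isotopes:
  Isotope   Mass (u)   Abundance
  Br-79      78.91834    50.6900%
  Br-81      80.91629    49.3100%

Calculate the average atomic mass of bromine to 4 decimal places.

79.9035 u

Ar = Σ fᵢ·mᵢ = 0.506900 × 78.91834 + 0.493100 × 80.91629
= 40.003707 + 39.899823 = 79.903530 u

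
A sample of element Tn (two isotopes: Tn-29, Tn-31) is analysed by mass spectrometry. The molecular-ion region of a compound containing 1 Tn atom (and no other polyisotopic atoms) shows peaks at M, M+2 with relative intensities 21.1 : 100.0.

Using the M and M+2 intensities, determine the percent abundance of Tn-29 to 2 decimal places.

17.42%

Let p = fractional abundance of Tn-29. I(M+2)/I(M) = [C(1,1)·p^0·(1−p)] / p^1 = 1·(1−p)/p = 100.0/21.1 = 4.7393
(1−p)/p = 4.7393/1 = 4.7393  ⇒  p = 1/(1 + 4.7393) = 0.1742
Tn-29: 17.42%, Tn-31: 82.58%.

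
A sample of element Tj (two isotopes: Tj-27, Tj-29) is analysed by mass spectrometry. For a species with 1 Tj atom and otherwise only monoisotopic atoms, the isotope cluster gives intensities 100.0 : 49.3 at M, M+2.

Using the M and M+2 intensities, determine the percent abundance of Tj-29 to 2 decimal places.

Write p for the Tj-27 fraction. I(M+2)/I(M) = [C(1,1)·p^0·(1−p)] / p^1 = 1·(1−p)/p = 49.3/100.0 = 0.4930
(1−p)/p = 0.4930/1 = 0.4930  ⇒  p = 1/(1 + 0.4930) = 0.6698
Tj-27: 66.98%, Tj-29: 33.02%.

33.02%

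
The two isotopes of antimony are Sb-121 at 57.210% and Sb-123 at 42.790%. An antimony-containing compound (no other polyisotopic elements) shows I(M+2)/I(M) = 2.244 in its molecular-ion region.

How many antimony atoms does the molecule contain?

3

The M+2/M ratio from n Sb atoms is n · q/p = n · 0.42790/0.57210.
n = 2.244 × 0.57210/0.42790 = 3.00 ≈ 3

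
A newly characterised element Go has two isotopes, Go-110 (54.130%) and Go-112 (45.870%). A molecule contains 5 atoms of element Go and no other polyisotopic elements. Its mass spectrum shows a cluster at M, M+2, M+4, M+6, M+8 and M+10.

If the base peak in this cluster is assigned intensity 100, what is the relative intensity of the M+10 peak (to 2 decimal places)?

Term probabilities: M 0.0465, M+2 0.1969, M+4 0.3337, M+6 0.2828, M+8 0.1198, M+10 0.0203. Base peak = M+4.
P(M+4) = C(5,2) × 0.54130^3 × 0.45870^2 = 10 × 0.15860398 × 0.21040569 = 0.333712 (base)
P(M+10) = C(5,5) × 0.54130^0 × 0.45870^5 = 1 × 1.0000 × 0.0203069 = 0.020307
Relative intensity = 0.020307 / 0.333712 × 100 = 6.09

6.09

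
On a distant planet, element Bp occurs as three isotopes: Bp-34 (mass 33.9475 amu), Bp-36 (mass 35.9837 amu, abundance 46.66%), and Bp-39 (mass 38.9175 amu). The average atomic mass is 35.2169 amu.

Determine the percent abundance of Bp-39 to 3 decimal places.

The remaining 53.34% is split between Bp-34 (fraction x) and Bp-39 (fraction 0.5334 − x).
Substituting: 33.9475x + 38.9175(0.5334 − x) = 18.42690558
(33.9475 − 38.9175)x = -2.33168892  ⇒  x = 0.46915, y = 0.06425
Bp-34: 46.915%, Bp-39: 6.425%.

6.425%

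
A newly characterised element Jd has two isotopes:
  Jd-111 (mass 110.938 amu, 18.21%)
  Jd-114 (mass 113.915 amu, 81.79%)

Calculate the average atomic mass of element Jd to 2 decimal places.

113.37 amu

Average mass = Σ (abundance × isotope mass) = 0.1821 × 110.938 + 0.8179 × 113.915
= 20.2018 + 93.1711 = 113.3729 amu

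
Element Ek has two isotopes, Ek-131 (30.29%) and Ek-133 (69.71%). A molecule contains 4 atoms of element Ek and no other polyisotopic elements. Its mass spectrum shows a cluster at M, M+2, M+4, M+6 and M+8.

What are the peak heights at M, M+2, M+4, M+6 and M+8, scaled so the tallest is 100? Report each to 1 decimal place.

Expanding (0.3029 + 0.6971)^4:
P(M) = 0.3029^4 = 0.008418
P(M+2) = 4 × 0.3029^3 × 0.6971^1 = 0.077491
P(M+4) = 6 × 0.3029^2 × 0.6971^2 = 0.267510
P(M+6) = 4 × 0.3029^1 × 0.6971^3 = 0.410435
P(M+8) = 0.6971^4 = 0.236146
The M+6 peak is largest (0.410435); scaling to 100 gives 2.1 : 18.9 : 65.2 : 100.0 : 57.5.

2.1 : 18.9 : 65.2 : 100.0 : 57.5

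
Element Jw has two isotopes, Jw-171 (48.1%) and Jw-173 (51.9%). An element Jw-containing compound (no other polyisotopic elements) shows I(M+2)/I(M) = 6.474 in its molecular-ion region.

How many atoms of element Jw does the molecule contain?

With n Jw atoms, P(M+2)/P(M) = C(n,1)·p^(n−1)q / p^n = n·q/p = n · 0.519/0.481.
n = 6.474 × 0.481/0.519 = 6.00 ≈ 6

6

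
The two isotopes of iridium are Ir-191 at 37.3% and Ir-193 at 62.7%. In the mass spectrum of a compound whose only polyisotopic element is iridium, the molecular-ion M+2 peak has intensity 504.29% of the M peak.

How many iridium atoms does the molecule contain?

For n independent Ir atoms, I(M+2)/I(M) = n · (abundance Ir-193) / (abundance Ir-191) = n · 0.627/0.373.
n = 5.0429 × 0.373/0.627 = 3.00 ≈ 3

3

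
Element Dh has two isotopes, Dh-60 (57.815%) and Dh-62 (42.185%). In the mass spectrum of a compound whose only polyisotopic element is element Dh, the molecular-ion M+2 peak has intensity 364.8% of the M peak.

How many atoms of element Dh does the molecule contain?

5

The M+2/M ratio from n Dh atoms is n · q/p = n · 0.42185/0.57815.
n = 3.648 × 0.57815/0.42185 = 5.00 ≈ 5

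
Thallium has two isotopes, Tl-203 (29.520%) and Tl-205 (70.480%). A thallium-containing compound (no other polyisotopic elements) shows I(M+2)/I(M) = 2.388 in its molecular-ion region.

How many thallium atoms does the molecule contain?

The M+2/M ratio from n Tl atoms is n · q/p = n · 0.70480/0.29520.
n = 2.388 × 0.29520/0.70480 = 1.00 ≈ 1

1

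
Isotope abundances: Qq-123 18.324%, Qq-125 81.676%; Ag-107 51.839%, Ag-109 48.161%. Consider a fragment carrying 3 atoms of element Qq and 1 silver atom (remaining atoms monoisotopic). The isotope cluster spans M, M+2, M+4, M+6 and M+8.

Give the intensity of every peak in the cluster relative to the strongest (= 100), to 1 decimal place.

Element Qq pattern (n=3): 0.00615263 : 0.0822728 : 0.36671651 : 0.54485806
Silver pattern (n=1): 0.51839 : 0.48161
Convolve the two distributions (both contribute in 2-u steps):
  M: 0.00615263×0.51839 = 0.003189
  M+2: 0.00615263×0.48161 + 0.0822728×0.51839 = 0.045613
  M+4: 0.0822728×0.48161 + 0.36671651×0.51839 = 0.229726
  M+6: 0.36671651×0.48161 + 0.54485806×0.51839 = 0.459063
  M+8: 0.54485806×0.48161 = 0.262409
Scale to base peak (0.459063) = 100: 0.7 : 9.9 : 50.0 : 100.0 : 57.2

0.7 : 9.9 : 50.0 : 100.0 : 57.2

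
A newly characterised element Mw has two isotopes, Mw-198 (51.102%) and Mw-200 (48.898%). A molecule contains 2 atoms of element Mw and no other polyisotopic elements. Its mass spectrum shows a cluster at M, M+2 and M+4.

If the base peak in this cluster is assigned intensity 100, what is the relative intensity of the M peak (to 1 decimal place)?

52.3

Term probabilities: M 0.2611, M+2 0.4998, M+4 0.2391. Base peak = M+2.
P(M+2) = C(2,1) × 0.51102^1 × 0.48898^1 = 2 × 0.51102 × 0.48898 = 0.499757 (base)
P(M) = C(2,0) × 0.51102^2 × 0.48898^0 = 1 × 0.26114144 × 1.0000 = 0.261141
Relative intensity = 0.261141 / 0.499757 × 100 = 52.3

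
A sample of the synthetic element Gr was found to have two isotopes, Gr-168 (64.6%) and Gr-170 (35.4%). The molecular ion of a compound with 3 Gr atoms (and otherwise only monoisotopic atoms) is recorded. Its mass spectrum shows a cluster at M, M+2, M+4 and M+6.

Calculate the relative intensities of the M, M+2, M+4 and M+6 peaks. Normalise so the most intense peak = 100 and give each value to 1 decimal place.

Expanding (0.646 + 0.354)^3:
P(M) = 0.646^3 = 0.269586
P(M+2) = 3 × 0.646^2 × 0.354^1 = 0.443190
P(M+4) = 3 × 0.646^1 × 0.354^2 = 0.242862
P(M+6) = 0.354^3 = 0.044362
The M+2 peak is largest (0.443190); scaling to 100 gives 60.8 : 100.0 : 54.8 : 10.0.

60.8 : 100.0 : 54.8 : 10.0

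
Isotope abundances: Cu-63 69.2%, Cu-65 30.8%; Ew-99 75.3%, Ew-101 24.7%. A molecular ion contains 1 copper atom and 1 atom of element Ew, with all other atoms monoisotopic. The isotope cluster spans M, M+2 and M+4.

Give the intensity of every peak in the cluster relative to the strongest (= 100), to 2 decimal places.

Copper pattern (n=1): 0.6920 : 0.3080
Element Ew pattern (n=1): 0.7530 : 0.2470
Convolve the two distributions (both contribute in 2-u steps):
  M: 0.6920×0.7530 = 0.521076
  M+2: 0.6920×0.2470 + 0.3080×0.7530 = 0.402848
  M+4: 0.3080×0.2470 = 0.076076
Scale to base peak (0.521076) = 100: 100.00 : 77.31 : 14.60

100.00 : 77.31 : 14.60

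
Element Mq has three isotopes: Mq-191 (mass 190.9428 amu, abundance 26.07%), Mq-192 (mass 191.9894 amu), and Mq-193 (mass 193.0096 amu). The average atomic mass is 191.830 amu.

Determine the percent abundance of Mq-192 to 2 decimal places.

Let x and y be the fractions of Mq-192 and Mq-193. Then x + y = 1 − 0.2607 = 0.7393 and 191.9894x + 193.0096y = 191.830 − 0.2607×190.9428 = 142.05121204.
Substituting: 191.9894x + 193.0096(0.7393 − x) = 142.05121204
(191.9894 − 193.0096)x = -0.64078524  ⇒  x = 0.62810, y = 0.11120
Mq-192: 62.81%, Mq-193: 11.12%.

62.81%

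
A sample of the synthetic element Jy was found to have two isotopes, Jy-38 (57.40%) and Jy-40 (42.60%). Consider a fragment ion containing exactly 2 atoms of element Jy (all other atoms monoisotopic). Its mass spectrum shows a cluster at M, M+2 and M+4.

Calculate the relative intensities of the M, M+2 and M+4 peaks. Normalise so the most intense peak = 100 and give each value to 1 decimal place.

67.4 : 100.0 : 37.1

Each Jy atom is independently Jy-38 (p = 0.5740) or Jy-40 (q = 0.4260); the cluster is the binomial expansion (p + q)^2.
P(M) = 0.5740^2 = 0.329476
P(M+2) = 2 × 0.5740^1 × 0.4260^1 = 0.489048
P(M+4) = 0.4260^2 = 0.181476
The M+2 peak is largest (0.489048); scaling to 100 gives 67.4 : 100.0 : 37.1.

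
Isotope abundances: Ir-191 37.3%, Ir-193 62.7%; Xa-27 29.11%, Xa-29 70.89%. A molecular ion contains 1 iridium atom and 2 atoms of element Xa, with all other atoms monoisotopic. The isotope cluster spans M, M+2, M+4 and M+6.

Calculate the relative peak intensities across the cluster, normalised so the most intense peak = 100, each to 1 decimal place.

Iridium pattern (n=1): 0.3730 : 0.6270
Element Xa pattern (n=2): 0.08473921 : 0.41272158 : 0.50253921
Convolve the two distributions (both contribute in 2-u steps):
  M: 0.3730×0.08473921 = 0.031608
  M+2: 0.3730×0.41272158 + 0.6270×0.08473921 = 0.207077
  M+4: 0.3730×0.50253921 + 0.6270×0.41272158 = 0.446224
  M+6: 0.6270×0.50253921 = 0.315092
Scale to base peak (0.446224) = 100: 7.1 : 46.4 : 100.0 : 70.6

7.1 : 46.4 : 100.0 : 70.6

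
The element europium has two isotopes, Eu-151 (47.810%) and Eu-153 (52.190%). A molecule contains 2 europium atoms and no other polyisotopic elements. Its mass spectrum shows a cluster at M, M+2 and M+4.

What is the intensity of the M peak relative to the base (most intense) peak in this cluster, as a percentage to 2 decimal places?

Binomial terms of (0.47810 + 0.52190)^2: M 0.2286, M+2 0.4990, M+4 0.2724 → M+2 is the base peak.
P(M+2) = C(2,1) × 0.47810^1 × 0.52190^1 = 2 × 0.4781 × 0.5219 = 0.499041 (base)
P(M) = C(2,0) × 0.47810^2 × 0.52190^0 = 1 × 0.22857961 × 1.0000 = 0.228580
Relative intensity = 0.228580 / 0.499041 × 100 = 45.80

45.80%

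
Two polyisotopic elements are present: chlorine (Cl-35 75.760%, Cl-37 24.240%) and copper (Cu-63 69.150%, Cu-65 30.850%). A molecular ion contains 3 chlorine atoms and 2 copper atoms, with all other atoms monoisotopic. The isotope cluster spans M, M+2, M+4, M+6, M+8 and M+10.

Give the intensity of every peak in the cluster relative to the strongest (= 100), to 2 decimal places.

Chlorine pattern (n=3): 0.4348304 : 0.41738208 : 0.13354464 : 0.01424288
Copper pattern (n=2): 0.47817225 : 0.4266555 : 0.09517225
Convolve the two distributions (both contribute in 2-u steps):
  M: 0.4348304×0.47817225 = 0.207924
  M+2: 0.4348304×0.4266555 + 0.41738208×0.47817225 = 0.385103
  M+4: 0.4348304×0.09517225 + 0.41738208×0.4266555 + 0.13354464×0.47817225 = 0.283319
  M+6: 0.41738208×0.09517225 + 0.13354464×0.4266555 + 0.01424288×0.47817225 = 0.103511
  M+8: 0.13354464×0.09517225 + 0.01424288×0.4266555 = 0.018787
  M+10: 0.01424288×0.09517225 = 0.001356
Scale to base peak (0.385103) = 100: 53.99 : 100.00 : 73.57 : 26.88 : 4.88 : 0.35

53.99 : 100.00 : 73.57 : 26.88 : 4.88 : 0.35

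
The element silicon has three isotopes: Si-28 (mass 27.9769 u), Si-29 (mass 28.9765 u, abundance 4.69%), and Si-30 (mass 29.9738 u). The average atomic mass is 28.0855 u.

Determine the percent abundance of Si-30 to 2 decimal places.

Let x and y be the fractions of Si-28 and Si-30. Then x + y = 1 − 0.0469 = 0.9531 and 27.9769x + 29.9738y = 28.0855 − 0.0469×28.9765 = 26.72650215.
Substituting: 27.9769x + 29.9738(0.9531 − x) = 26.72650215
(27.9769 − 29.9738)x = -1.84152663  ⇒  x = 0.92219, y = 0.03091
Si-28: 92.22%, Si-30: 3.09%.

3.09%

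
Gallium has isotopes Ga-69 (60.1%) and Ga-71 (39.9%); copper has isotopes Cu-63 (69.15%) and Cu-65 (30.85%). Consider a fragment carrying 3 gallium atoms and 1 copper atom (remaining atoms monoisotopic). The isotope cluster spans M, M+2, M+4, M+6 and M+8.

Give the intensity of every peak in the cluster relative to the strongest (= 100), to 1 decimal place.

41.0 : 100.0 : 90.7 : 36.2 : 5.4

Gallium pattern (n=3): 0.2170818 : 0.4323576 : 0.2870394 : 0.0635212
Copper pattern (n=1): 0.6915 : 0.3085
Convolve the two distributions (both contribute in 2-u steps):
  M: 0.2170818×0.6915 = 0.150112
  M+2: 0.2170818×0.3085 + 0.4323576×0.6915 = 0.365945
  M+4: 0.4323576×0.3085 + 0.2870394×0.6915 = 0.331870
  M+6: 0.2870394×0.3085 + 0.0635212×0.6915 = 0.132477
  M+8: 0.0635212×0.3085 = 0.019596
Scale to base peak (0.365945) = 100: 41.0 : 100.0 : 90.7 : 36.2 : 5.4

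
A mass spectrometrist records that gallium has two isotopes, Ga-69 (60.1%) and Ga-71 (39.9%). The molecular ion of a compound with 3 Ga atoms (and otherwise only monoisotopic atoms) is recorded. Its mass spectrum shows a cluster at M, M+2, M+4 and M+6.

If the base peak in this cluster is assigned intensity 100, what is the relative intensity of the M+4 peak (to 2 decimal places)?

66.39

(0.601 + 0.399)^3 gives M 0.2171, M+2 0.4324, M+4 0.2870, M+6 0.0635; the largest is M+2.
P(M+2) = C(3,1) × 0.601^2 × 0.399^1 = 3 × 0.361201 × 0.3990 = 0.432358 (base)
P(M+4) = C(3,2) × 0.601^1 × 0.399^2 = 3 × 0.6010 × 0.159201 = 0.287039
Relative intensity = 0.287039 / 0.432358 × 100 = 66.39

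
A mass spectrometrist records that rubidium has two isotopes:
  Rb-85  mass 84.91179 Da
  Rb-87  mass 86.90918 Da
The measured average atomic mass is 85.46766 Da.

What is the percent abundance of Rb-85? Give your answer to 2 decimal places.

Writing the weighted mean with unknown fraction x of Rb-85:
84.91179·x + 86.90918·(1 − x) = 85.46766
(84.91179 − 86.90918)·x = 85.46766 − 86.90918
x = -1.44152 / -1.99739 = 0.72170 → 72.17% Rb-85, 27.83% Rb-87.

72.17%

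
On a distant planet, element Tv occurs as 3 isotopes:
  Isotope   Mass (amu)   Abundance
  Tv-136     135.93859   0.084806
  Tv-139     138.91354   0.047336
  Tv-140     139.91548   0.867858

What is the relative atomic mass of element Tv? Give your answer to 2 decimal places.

Ar = Σ fᵢ·mᵢ = 0.084806 × 135.93859 + 0.047336 × 138.91354 + 0.867858 × 139.91548
= 11.528408 + 6.575611 + 121.426769 = 139.530788 amu

139.53 amu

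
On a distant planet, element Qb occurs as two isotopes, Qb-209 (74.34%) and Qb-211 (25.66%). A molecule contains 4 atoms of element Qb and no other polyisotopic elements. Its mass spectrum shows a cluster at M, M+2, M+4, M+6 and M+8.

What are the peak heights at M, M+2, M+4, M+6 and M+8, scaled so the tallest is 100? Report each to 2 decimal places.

Each Qb atom is independently Qb-209 (p = 0.7434) or Qb-211 (q = 0.2566); the cluster is the binomial expansion (p + q)^4.
P(M) = 0.7434^4 = 0.305415
P(M+2) = 4 × 0.7434^3 × 0.2566^1 = 0.421681
P(M+4) = 6 × 0.7434^2 × 0.2566^2 = 0.218328
P(M+6) = 4 × 0.7434^1 × 0.2566^3 = 0.050240
P(M+8) = 0.2566^4 = 0.004335
The M+2 peak is largest (0.421681); scaling to 100 gives 72.43 : 100.00 : 51.78 : 11.91 : 1.03.

72.43 : 100.00 : 51.78 : 11.91 : 1.03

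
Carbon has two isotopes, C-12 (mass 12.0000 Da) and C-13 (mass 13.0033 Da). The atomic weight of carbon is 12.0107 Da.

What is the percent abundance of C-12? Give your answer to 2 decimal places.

98.93%

Writing the weighted mean with unknown fraction x of C-12:
12.0000·x + 13.0033·(1 − x) = 12.0107
(12.0000 − 13.0033)·x = 12.0107 − 13.0033
x = -0.9926 / -1.0033 = 0.98934 → 98.93% C-12, 1.07% C-13.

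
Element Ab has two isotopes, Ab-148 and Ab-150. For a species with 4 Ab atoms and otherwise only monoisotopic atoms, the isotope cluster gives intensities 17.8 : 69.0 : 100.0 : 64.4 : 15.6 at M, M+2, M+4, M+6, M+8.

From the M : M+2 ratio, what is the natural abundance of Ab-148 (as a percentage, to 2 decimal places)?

50.78%

Let p = fractional abundance of Ab-148. I(M+2)/I(M) = [C(4,1)·p^3·(1−p)] / p^4 = 4·(1−p)/p = 69.0/17.8 = 3.8764
(1−p)/p = 3.8764/4 = 0.9691  ⇒  p = 1/(1 + 0.9691) = 0.5078
Ab-148: 50.78%, Ab-150: 49.22%.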